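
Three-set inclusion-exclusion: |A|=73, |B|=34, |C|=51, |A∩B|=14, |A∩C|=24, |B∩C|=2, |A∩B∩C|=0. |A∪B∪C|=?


|A∪B∪C| = |A|+|B|+|C| - |A∩B|-|A∩C|-|B∩C| + |A∩B∩C|
= 73+34+51 - 14-24-2 + 0
= 158 - 40 + 0
= 118

|A ∪ B ∪ C| = 118


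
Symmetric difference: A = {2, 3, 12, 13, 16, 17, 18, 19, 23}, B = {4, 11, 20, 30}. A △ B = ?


A △ B = (A \ B) ∪ (B \ A) = elements in exactly one of A or B
A \ B = {2, 3, 12, 13, 16, 17, 18, 19, 23}
B \ A = {4, 11, 20, 30}
A △ B = {2, 3, 4, 11, 12, 13, 16, 17, 18, 19, 20, 23, 30}

A △ B = {2, 3, 4, 11, 12, 13, 16, 17, 18, 19, 20, 23, 30}


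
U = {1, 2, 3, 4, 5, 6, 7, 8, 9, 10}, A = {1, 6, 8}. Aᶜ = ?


Aᶜ = U \ A = elements in U but not in A
U = {1, 2, 3, 4, 5, 6, 7, 8, 9, 10}
A = {1, 6, 8}
Aᶜ = {2, 3, 4, 5, 7, 9, 10}

Aᶜ = {2, 3, 4, 5, 7, 9, 10}


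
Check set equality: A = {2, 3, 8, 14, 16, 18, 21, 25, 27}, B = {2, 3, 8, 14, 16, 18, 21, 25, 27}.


Two sets are equal iff they have exactly the same elements.
A = {2, 3, 8, 14, 16, 18, 21, 25, 27}
B = {2, 3, 8, 14, 16, 18, 21, 25, 27}
Same elements → A = B

Yes, A = B


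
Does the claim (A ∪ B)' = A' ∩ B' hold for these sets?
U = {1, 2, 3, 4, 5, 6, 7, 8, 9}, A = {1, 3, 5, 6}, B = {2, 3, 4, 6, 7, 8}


LHS: A ∪ B = {1, 2, 3, 4, 5, 6, 7, 8}
(A ∪ B)' = U \ (A ∪ B) = {9}
A' = {2, 4, 7, 8, 9}, B' = {1, 5, 9}
Claimed RHS: A' ∩ B' = {9}
Identity is VALID: LHS = RHS = {9} ✓

Identity is valid. (A ∪ B)' = A' ∩ B' = {9}


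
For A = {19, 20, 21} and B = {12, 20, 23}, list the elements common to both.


A ∩ B = elements in both A and B
A = {19, 20, 21}
B = {12, 20, 23}
A ∩ B = {20}

A ∩ B = {20}


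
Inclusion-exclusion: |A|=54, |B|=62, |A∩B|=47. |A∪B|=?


|A ∪ B| = |A| + |B| - |A ∩ B|
= 54 + 62 - 47
= 69

|A ∪ B| = 69


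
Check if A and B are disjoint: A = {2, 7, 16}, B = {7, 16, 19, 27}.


Disjoint means A ∩ B = ∅.
A ∩ B = {7, 16}
A ∩ B ≠ ∅, so A and B are NOT disjoint.

No, A and B are not disjoint (A ∩ B = {7, 16})


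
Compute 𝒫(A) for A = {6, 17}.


|A| = 2, so |P(A)| = 2^2 = 4
Enumerate subsets by cardinality (0 to 2):
∅, {6}, {17}, {6, 17}

P(A) has 4 subsets: ∅, {6}, {17}, {6, 17}


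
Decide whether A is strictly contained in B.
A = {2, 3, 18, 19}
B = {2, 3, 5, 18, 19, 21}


A ⊂ B requires: A ⊆ B AND A ≠ B.
A ⊆ B? Yes
A = B? No
A ⊂ B: Yes (A is a proper subset of B)

Yes, A ⊂ B


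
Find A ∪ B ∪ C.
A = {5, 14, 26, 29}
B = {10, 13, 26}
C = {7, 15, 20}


A ∪ B = {5, 10, 13, 14, 26, 29}
(A ∪ B) ∪ C = {5, 7, 10, 13, 14, 15, 20, 26, 29}

A ∪ B ∪ C = {5, 7, 10, 13, 14, 15, 20, 26, 29}


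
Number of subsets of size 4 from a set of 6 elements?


C(n,k) = n! / (k!(n-k)!)
C(6,4) = 6! / (4!2!)
= 15

C(6,4) = 15


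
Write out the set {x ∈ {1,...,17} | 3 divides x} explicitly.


Checking each candidate:
Condition: multiples of 3 in {1,...,17}
Result = {3, 6, 9, 12, 15}

{3, 6, 9, 12, 15}


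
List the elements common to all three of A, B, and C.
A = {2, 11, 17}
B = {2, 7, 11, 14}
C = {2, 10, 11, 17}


A ∩ B = {2, 11}
(A ∩ B) ∩ C = {2, 11}

A ∩ B ∩ C = {2, 11}


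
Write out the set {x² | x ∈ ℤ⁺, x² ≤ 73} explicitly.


Checking each candidate:
Condition: positive perfect squares ≤ 73
Result = {1, 4, 9, 16, 25, 36, 49, 64}

{1, 4, 9, 16, 25, 36, 49, 64}


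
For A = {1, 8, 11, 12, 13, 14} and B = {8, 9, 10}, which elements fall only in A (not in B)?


A = {1, 8, 11, 12, 13, 14}
B = {8, 9, 10}
Region: only in A (not in B)
Elements: {1, 11, 12, 13, 14}

Elements only in A (not in B): {1, 11, 12, 13, 14}


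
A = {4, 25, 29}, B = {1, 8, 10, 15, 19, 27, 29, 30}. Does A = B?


Two sets are equal iff they have exactly the same elements.
A = {4, 25, 29}
B = {1, 8, 10, 15, 19, 27, 29, 30}
Differences: {1, 4, 8, 10, 15, 19, 25, 27, 30}
A ≠ B

No, A ≠ B


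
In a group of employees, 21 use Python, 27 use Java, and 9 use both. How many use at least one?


|A ∪ B| = |A| + |B| - |A ∩ B|
= 21 + 27 - 9
= 39

|A ∪ B| = 39


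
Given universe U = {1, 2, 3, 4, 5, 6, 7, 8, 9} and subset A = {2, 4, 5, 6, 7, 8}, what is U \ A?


Aᶜ = U \ A = elements in U but not in A
U = {1, 2, 3, 4, 5, 6, 7, 8, 9}
A = {2, 4, 5, 6, 7, 8}
Aᶜ = {1, 3, 9}

Aᶜ = {1, 3, 9}


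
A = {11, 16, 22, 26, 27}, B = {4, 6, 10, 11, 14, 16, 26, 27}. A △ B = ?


A △ B = (A \ B) ∪ (B \ A) = elements in exactly one of A or B
A \ B = {22}
B \ A = {4, 6, 10, 14}
A △ B = {4, 6, 10, 14, 22}

A △ B = {4, 6, 10, 14, 22}


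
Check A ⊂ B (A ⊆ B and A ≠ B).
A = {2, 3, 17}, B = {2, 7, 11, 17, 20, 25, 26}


A ⊂ B requires: A ⊆ B AND A ≠ B.
A ⊆ B? No
A ⊄ B, so A is not a proper subset.

No, A is not a proper subset of B


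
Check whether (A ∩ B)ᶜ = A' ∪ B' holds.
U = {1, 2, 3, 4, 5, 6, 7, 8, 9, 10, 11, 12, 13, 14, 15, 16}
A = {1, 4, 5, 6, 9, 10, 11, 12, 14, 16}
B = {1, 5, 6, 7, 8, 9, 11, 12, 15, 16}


LHS: A ∩ B = {1, 5, 6, 9, 11, 12, 16}
(A ∩ B)' = U \ (A ∩ B) = {2, 3, 4, 7, 8, 10, 13, 14, 15}
A' = {2, 3, 7, 8, 13, 15}, B' = {2, 3, 4, 10, 13, 14}
Claimed RHS: A' ∪ B' = {2, 3, 4, 7, 8, 10, 13, 14, 15}
Identity is VALID: LHS = RHS = {2, 3, 4, 7, 8, 10, 13, 14, 15} ✓

Identity is valid. (A ∩ B)' = A' ∪ B' = {2, 3, 4, 7, 8, 10, 13, 14, 15}


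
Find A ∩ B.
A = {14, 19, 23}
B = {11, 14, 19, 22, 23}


A ∩ B = elements in both A and B
A = {14, 19, 23}
B = {11, 14, 19, 22, 23}
A ∩ B = {14, 19, 23}

A ∩ B = {14, 19, 23}


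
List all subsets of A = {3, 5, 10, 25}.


|A| = 4, so |P(A)| = 2^4 = 16
Enumerate subsets by cardinality (0 to 4):
∅, {3}, {5}, {10}, {25}, {3, 5}, {3, 10}, {3, 25}, {5, 10}, {5, 25}, {10, 25}, {3, 5, 10}, {3, 5, 25}, {3, 10, 25}, {5, 10, 25}, {3, 5, 10, 25}

P(A) has 16 subsets: ∅, {3}, {5}, {10}, {25}, {3, 5}, {3, 10}, {3, 25}, {5, 10}, {5, 25}, {10, 25}, {3, 5, 10}, {3, 5, 25}, {3, 10, 25}, {5, 10, 25}, {3, 5, 10, 25}


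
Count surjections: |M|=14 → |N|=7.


n = |M| = 14, k = |N| = 7. Surjections via inclusion-exclusion:
S(n,k) = Σ(-1)^i × C(k,i) × (k-i)^n, i=0 to k
i=0: (-1)^0×C(7,0)×7^14 = 678223072849
i=1: (-1)^1×C(7,1)×6^14 = -548549148672
i=2: (-1)^2×C(7,2)×5^14 = 128173828125
i=3: (-1)^3×C(7,3)×4^14 = -9395240960
i=4: (-1)^4×C(7,4)×3^14 = 167403915
i=5: (-1)^5×C(7,5)×2^14 = -344064
i=6: (-1)^6×C(7,6)×1^14 = 7
i=7: (-1)^7×C(7,7)×0^14 = 0
Total = 248619571200

Number of surjections = 248619571200


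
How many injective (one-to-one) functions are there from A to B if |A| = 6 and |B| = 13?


An injection sends each of |A| = 6 inputs to a distinct output in B.
# injections = |B|·(|B|-1)·…·(|B|-|A|+1) = 13! / (13 - 6)!
= 13 × 12 × 11 × 10 × 9 × 8
= 1235520

Number of injections = 1235520


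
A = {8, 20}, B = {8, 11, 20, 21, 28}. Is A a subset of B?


A ⊆ B means every element of A is in B.
All elements of A are in B.
So A ⊆ B.

Yes, A ⊆ B


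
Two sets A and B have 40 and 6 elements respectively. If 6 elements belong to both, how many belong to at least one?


|A ∪ B| = |A| + |B| - |A ∩ B|
= 40 + 6 - 6
= 40

|A ∪ B| = 40


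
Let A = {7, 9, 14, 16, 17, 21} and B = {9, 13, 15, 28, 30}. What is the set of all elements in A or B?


A ∪ B = all elements in A or B (or both)
A = {7, 9, 14, 16, 17, 21}
B = {9, 13, 15, 28, 30}
A ∪ B = {7, 9, 13, 14, 15, 16, 17, 21, 28, 30}

A ∪ B = {7, 9, 13, 14, 15, 16, 17, 21, 28, 30}


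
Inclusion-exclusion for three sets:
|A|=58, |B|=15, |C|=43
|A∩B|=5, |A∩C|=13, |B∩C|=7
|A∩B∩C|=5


|A∪B∪C| = |A|+|B|+|C| - |A∩B|-|A∩C|-|B∩C| + |A∩B∩C|
= 58+15+43 - 5-13-7 + 5
= 116 - 25 + 5
= 96

|A ∪ B ∪ C| = 96


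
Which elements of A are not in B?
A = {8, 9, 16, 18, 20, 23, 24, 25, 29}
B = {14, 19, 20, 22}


A \ B = elements in A but not in B
A = {8, 9, 16, 18, 20, 23, 24, 25, 29}
B = {14, 19, 20, 22}
Remove from A any elements in B
A \ B = {8, 9, 16, 18, 23, 24, 25, 29}

A \ B = {8, 9, 16, 18, 23, 24, 25, 29}


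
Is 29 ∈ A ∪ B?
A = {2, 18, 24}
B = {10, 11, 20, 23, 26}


A = {2, 18, 24}, B = {10, 11, 20, 23, 26}
A ∪ B = all elements in A or B
A ∪ B = {2, 10, 11, 18, 20, 23, 24, 26}
Checking if 29 ∈ A ∪ B
29 is not in A ∪ B → False

29 ∉ A ∪ B


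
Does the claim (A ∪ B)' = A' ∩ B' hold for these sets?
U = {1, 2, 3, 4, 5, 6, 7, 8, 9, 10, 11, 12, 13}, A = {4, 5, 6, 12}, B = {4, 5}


LHS: A ∪ B = {4, 5, 6, 12}
(A ∪ B)' = U \ (A ∪ B) = {1, 2, 3, 7, 8, 9, 10, 11, 13}
A' = {1, 2, 3, 7, 8, 9, 10, 11, 13}, B' = {1, 2, 3, 6, 7, 8, 9, 10, 11, 12, 13}
Claimed RHS: A' ∩ B' = {1, 2, 3, 7, 8, 9, 10, 11, 13}
Identity is VALID: LHS = RHS = {1, 2, 3, 7, 8, 9, 10, 11, 13} ✓

Identity is valid. (A ∪ B)' = A' ∩ B' = {1, 2, 3, 7, 8, 9, 10, 11, 13}


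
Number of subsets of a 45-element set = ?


Number of subsets = 2^n
= 2^45
= 35184372088832

|P(A)| = 35184372088832


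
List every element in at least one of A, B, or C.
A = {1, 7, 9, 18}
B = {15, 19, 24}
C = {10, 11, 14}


A ∪ B = {1, 7, 9, 15, 18, 19, 24}
(A ∪ B) ∪ C = {1, 7, 9, 10, 11, 14, 15, 18, 19, 24}

A ∪ B ∪ C = {1, 7, 9, 10, 11, 14, 15, 18, 19, 24}


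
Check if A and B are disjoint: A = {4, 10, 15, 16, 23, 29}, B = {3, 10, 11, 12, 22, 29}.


Disjoint means A ∩ B = ∅.
A ∩ B = {10, 29}
A ∩ B ≠ ∅, so A and B are NOT disjoint.

No, A and B are not disjoint (A ∩ B = {10, 29})


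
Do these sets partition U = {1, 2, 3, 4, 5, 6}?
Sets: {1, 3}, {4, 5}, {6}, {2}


A partition requires: (1) non-empty parts, (2) pairwise disjoint, (3) union = U
Parts: {1, 3}, {4, 5}, {6}, {2}
Union of parts: {1, 2, 3, 4, 5, 6}
U = {1, 2, 3, 4, 5, 6}
All non-empty? True
Pairwise disjoint? True
Covers U? True

Yes, valid partition


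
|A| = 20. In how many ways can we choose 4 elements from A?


C(n,k) = n! / (k!(n-k)!)
C(20,4) = 20! / (4!16!)
= 4845

C(20,4) = 4845


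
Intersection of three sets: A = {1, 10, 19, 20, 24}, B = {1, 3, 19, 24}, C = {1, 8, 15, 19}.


A ∩ B = {1, 19, 24}
(A ∩ B) ∩ C = {1, 19}

A ∩ B ∩ C = {1, 19}


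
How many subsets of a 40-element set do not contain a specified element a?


Subsets of A avoiding a are subsets of A \ {a}, which has 39 elements.
Count = 2^(n-1) = 2^39
= 549755813888

Number of subsets avoiding a = 549755813888


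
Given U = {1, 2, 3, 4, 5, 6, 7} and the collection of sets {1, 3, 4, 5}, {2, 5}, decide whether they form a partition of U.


A partition requires: (1) non-empty parts, (2) pairwise disjoint, (3) union = U
Parts: {1, 3, 4, 5}, {2, 5}
Union of parts: {1, 2, 3, 4, 5}
U = {1, 2, 3, 4, 5, 6, 7}
All non-empty? True
Pairwise disjoint? False
Covers U? False

No, not a valid partition


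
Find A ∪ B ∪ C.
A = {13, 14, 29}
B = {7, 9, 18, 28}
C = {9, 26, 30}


A ∪ B = {7, 9, 13, 14, 18, 28, 29}
(A ∪ B) ∪ C = {7, 9, 13, 14, 18, 26, 28, 29, 30}

A ∪ B ∪ C = {7, 9, 13, 14, 18, 26, 28, 29, 30}


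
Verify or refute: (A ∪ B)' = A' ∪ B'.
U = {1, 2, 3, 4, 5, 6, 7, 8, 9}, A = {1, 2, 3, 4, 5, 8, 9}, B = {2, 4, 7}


LHS: A ∪ B = {1, 2, 3, 4, 5, 7, 8, 9}
(A ∪ B)' = U \ (A ∪ B) = {6}
A' = {6, 7}, B' = {1, 3, 5, 6, 8, 9}
Claimed RHS: A' ∪ B' = {1, 3, 5, 6, 7, 8, 9}
Identity is INVALID: LHS = {6} but the RHS claimed here equals {1, 3, 5, 6, 7, 8, 9}. The correct form is (A ∪ B)' = A' ∩ B'.

Identity is invalid: (A ∪ B)' = {6} but A' ∪ B' = {1, 3, 5, 6, 7, 8, 9}. The correct De Morgan law is (A ∪ B)' = A' ∩ B'.


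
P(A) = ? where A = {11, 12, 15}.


|A| = 3, so |P(A)| = 2^3 = 8
Enumerate subsets by cardinality (0 to 3):
∅, {11}, {12}, {15}, {11, 12}, {11, 15}, {12, 15}, {11, 12, 15}

P(A) has 8 subsets: ∅, {11}, {12}, {15}, {11, 12}, {11, 15}, {12, 15}, {11, 12, 15}


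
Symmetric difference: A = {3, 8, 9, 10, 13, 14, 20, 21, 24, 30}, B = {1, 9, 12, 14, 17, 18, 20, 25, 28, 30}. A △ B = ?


A △ B = (A \ B) ∪ (B \ A) = elements in exactly one of A or B
A \ B = {3, 8, 10, 13, 21, 24}
B \ A = {1, 12, 17, 18, 25, 28}
A △ B = {1, 3, 8, 10, 12, 13, 17, 18, 21, 24, 25, 28}

A △ B = {1, 3, 8, 10, 12, 13, 17, 18, 21, 24, 25, 28}


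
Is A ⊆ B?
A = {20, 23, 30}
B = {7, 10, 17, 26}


A ⊆ B means every element of A is in B.
Elements in A not in B: {20, 23, 30}
So A ⊄ B.

No, A ⊄ B


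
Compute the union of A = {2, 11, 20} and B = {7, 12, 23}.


A ∪ B = all elements in A or B (or both)
A = {2, 11, 20}
B = {7, 12, 23}
A ∪ B = {2, 7, 11, 12, 20, 23}

A ∪ B = {2, 7, 11, 12, 20, 23}


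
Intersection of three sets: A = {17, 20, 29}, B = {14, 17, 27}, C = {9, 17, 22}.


A ∩ B = {17}
(A ∩ B) ∩ C = {17}

A ∩ B ∩ C = {17}


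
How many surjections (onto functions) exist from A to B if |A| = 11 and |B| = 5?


n = |A| = 11, k = |B| = 5. Surjections via inclusion-exclusion:
S(n,k) = Σ(-1)^i × C(k,i) × (k-i)^n, i=0 to k
i=0: (-1)^0×C(5,0)×5^11 = 48828125
i=1: (-1)^1×C(5,1)×4^11 = -20971520
i=2: (-1)^2×C(5,2)×3^11 = 1771470
i=3: (-1)^3×C(5,3)×2^11 = -20480
i=4: (-1)^4×C(5,4)×1^11 = 5
i=5: (-1)^5×C(5,5)×0^11 = 0
Total = 29607600

Number of surjections = 29607600


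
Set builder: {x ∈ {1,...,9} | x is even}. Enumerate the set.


Checking each candidate:
Condition: even numbers in {1,...,9}
Result = {2, 4, 6, 8}

{2, 4, 6, 8}


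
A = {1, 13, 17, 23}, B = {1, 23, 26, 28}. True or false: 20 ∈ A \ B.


A = {1, 13, 17, 23}, B = {1, 23, 26, 28}
A \ B = elements in A but not in B
A \ B = {13, 17}
Checking if 20 ∈ A \ B
20 is not in A \ B → False

20 ∉ A \ B


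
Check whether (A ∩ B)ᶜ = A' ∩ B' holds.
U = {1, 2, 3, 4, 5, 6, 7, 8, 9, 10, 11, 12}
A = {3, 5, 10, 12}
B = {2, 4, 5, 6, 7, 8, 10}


LHS: A ∩ B = {5, 10}
(A ∩ B)' = U \ (A ∩ B) = {1, 2, 3, 4, 6, 7, 8, 9, 11, 12}
A' = {1, 2, 4, 6, 7, 8, 9, 11}, B' = {1, 3, 9, 11, 12}
Claimed RHS: A' ∩ B' = {1, 9, 11}
Identity is INVALID: LHS = {1, 2, 3, 4, 6, 7, 8, 9, 11, 12} but the RHS claimed here equals {1, 9, 11}. The correct form is (A ∩ B)' = A' ∪ B'.

Identity is invalid: (A ∩ B)' = {1, 2, 3, 4, 6, 7, 8, 9, 11, 12} but A' ∩ B' = {1, 9, 11}. The correct De Morgan law is (A ∩ B)' = A' ∪ B'.


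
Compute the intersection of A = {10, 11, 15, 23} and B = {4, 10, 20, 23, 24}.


A ∩ B = elements in both A and B
A = {10, 11, 15, 23}
B = {4, 10, 20, 23, 24}
A ∩ B = {10, 23}

A ∩ B = {10, 23}


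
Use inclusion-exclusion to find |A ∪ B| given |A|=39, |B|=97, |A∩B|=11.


|A ∪ B| = |A| + |B| - |A ∩ B|
= 39 + 97 - 11
= 125

|A ∪ B| = 125


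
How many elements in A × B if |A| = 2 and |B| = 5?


|A × B| = |A| × |B|
= 2 × 5
= 10

|A × B| = 10


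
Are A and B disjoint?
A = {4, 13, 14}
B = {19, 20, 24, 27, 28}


Disjoint means A ∩ B = ∅.
A ∩ B = ∅
A ∩ B = ∅, so A and B are disjoint.

Yes, A and B are disjoint


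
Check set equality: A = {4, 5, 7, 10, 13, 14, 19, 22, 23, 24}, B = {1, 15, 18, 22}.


Two sets are equal iff they have exactly the same elements.
A = {4, 5, 7, 10, 13, 14, 19, 22, 23, 24}
B = {1, 15, 18, 22}
Differences: {1, 4, 5, 7, 10, 13, 14, 15, 18, 19, 23, 24}
A ≠ B

No, A ≠ B


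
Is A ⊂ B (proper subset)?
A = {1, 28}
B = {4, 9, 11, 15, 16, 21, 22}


A ⊂ B requires: A ⊆ B AND A ≠ B.
A ⊆ B? No
A ⊄ B, so A is not a proper subset.

No, A is not a proper subset of B


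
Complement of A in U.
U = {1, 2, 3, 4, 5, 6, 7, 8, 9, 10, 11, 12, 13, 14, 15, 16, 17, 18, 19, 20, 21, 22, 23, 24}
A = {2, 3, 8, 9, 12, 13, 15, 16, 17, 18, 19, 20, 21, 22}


Aᶜ = U \ A = elements in U but not in A
U = {1, 2, 3, 4, 5, 6, 7, 8, 9, 10, 11, 12, 13, 14, 15, 16, 17, 18, 19, 20, 21, 22, 23, 24}
A = {2, 3, 8, 9, 12, 13, 15, 16, 17, 18, 19, 20, 21, 22}
Aᶜ = {1, 4, 5, 6, 7, 10, 11, 14, 23, 24}

Aᶜ = {1, 4, 5, 6, 7, 10, 11, 14, 23, 24}


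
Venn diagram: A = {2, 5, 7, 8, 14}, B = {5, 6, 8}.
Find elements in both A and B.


A = {2, 5, 7, 8, 14}
B = {5, 6, 8}
Region: in both A and B
Elements: {5, 8}

Elements in both A and B: {5, 8}


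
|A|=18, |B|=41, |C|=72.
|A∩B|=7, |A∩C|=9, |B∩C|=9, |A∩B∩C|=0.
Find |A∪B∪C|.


|A∪B∪C| = |A|+|B|+|C| - |A∩B|-|A∩C|-|B∩C| + |A∩B∩C|
= 18+41+72 - 7-9-9 + 0
= 131 - 25 + 0
= 106

|A ∪ B ∪ C| = 106


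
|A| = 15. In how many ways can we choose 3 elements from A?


C(n,k) = n! / (k!(n-k)!)
C(15,3) = 15! / (3!12!)
= 455

C(15,3) = 455


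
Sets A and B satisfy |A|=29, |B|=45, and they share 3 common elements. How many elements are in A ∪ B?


|A ∪ B| = |A| + |B| - |A ∩ B|
= 29 + 45 - 3
= 71

|A ∪ B| = 71


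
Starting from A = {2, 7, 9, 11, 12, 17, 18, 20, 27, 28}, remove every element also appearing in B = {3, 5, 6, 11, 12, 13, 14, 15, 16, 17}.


A \ B = elements in A but not in B
A = {2, 7, 9, 11, 12, 17, 18, 20, 27, 28}
B = {3, 5, 6, 11, 12, 13, 14, 15, 16, 17}
Remove from A any elements in B
A \ B = {2, 7, 9, 18, 20, 27, 28}

A \ B = {2, 7, 9, 18, 20, 27, 28}


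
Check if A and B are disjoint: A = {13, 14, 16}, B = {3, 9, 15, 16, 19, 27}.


Disjoint means A ∩ B = ∅.
A ∩ B = {16}
A ∩ B ≠ ∅, so A and B are NOT disjoint.

No, A and B are not disjoint (A ∩ B = {16})


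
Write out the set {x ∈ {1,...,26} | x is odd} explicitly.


Checking each candidate:
Condition: odd numbers in {1,...,26}
Result = {1, 3, 5, 7, 9, 11, 13, 15, 17, 19, 21, 23, 25}

{1, 3, 5, 7, 9, 11, 13, 15, 17, 19, 21, 23, 25}


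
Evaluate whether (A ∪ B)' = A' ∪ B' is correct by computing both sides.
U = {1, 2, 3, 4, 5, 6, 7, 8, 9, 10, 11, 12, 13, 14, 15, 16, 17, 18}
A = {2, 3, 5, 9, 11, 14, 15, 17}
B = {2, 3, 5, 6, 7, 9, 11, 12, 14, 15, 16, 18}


LHS: A ∪ B = {2, 3, 5, 6, 7, 9, 11, 12, 14, 15, 16, 17, 18}
(A ∪ B)' = U \ (A ∪ B) = {1, 4, 8, 10, 13}
A' = {1, 4, 6, 7, 8, 10, 12, 13, 16, 18}, B' = {1, 4, 8, 10, 13, 17}
Claimed RHS: A' ∪ B' = {1, 4, 6, 7, 8, 10, 12, 13, 16, 17, 18}
Identity is INVALID: LHS = {1, 4, 8, 10, 13} but the RHS claimed here equals {1, 4, 6, 7, 8, 10, 12, 13, 16, 17, 18}. The correct form is (A ∪ B)' = A' ∩ B'.

Identity is invalid: (A ∪ B)' = {1, 4, 8, 10, 13} but A' ∪ B' = {1, 4, 6, 7, 8, 10, 12, 13, 16, 17, 18}. The correct De Morgan law is (A ∪ B)' = A' ∩ B'.


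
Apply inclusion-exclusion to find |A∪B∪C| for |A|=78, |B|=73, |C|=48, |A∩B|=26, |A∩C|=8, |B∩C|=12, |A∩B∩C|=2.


|A∪B∪C| = |A|+|B|+|C| - |A∩B|-|A∩C|-|B∩C| + |A∩B∩C|
= 78+73+48 - 26-8-12 + 2
= 199 - 46 + 2
= 155

|A ∪ B ∪ C| = 155


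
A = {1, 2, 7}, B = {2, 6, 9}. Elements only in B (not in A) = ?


A = {1, 2, 7}
B = {2, 6, 9}
Region: only in B (not in A)
Elements: {6, 9}

Elements only in B (not in A): {6, 9}


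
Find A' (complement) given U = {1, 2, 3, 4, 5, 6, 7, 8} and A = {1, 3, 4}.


Aᶜ = U \ A = elements in U but not in A
U = {1, 2, 3, 4, 5, 6, 7, 8}
A = {1, 3, 4}
Aᶜ = {2, 5, 6, 7, 8}

Aᶜ = {2, 5, 6, 7, 8}


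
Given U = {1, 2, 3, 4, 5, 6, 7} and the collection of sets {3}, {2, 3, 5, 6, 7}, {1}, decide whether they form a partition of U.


A partition requires: (1) non-empty parts, (2) pairwise disjoint, (3) union = U
Parts: {3}, {2, 3, 5, 6, 7}, {1}
Union of parts: {1, 2, 3, 5, 6, 7}
U = {1, 2, 3, 4, 5, 6, 7}
All non-empty? True
Pairwise disjoint? False
Covers U? False

No, not a valid partition


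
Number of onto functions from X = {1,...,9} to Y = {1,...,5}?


n = |X| = 9, k = |Y| = 5. Surjections via inclusion-exclusion:
S(n,k) = Σ(-1)^i × C(k,i) × (k-i)^n, i=0 to k
i=0: (-1)^0×C(5,0)×5^9 = 1953125
i=1: (-1)^1×C(5,1)×4^9 = -1310720
i=2: (-1)^2×C(5,2)×3^9 = 196830
i=3: (-1)^3×C(5,3)×2^9 = -5120
i=4: (-1)^4×C(5,4)×1^9 = 5
i=5: (-1)^5×C(5,5)×0^9 = 0
Total = 834120

Number of surjections = 834120


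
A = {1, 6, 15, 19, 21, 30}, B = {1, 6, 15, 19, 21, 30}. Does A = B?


Two sets are equal iff they have exactly the same elements.
A = {1, 6, 15, 19, 21, 30}
B = {1, 6, 15, 19, 21, 30}
Same elements → A = B

Yes, A = B


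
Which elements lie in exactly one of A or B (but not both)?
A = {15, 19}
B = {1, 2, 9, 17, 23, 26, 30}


A △ B = (A \ B) ∪ (B \ A) = elements in exactly one of A or B
A \ B = {15, 19}
B \ A = {1, 2, 9, 17, 23, 26, 30}
A △ B = {1, 2, 9, 15, 17, 19, 23, 26, 30}

A △ B = {1, 2, 9, 15, 17, 19, 23, 26, 30}


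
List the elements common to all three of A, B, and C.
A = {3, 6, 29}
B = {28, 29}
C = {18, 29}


A ∩ B = {29}
(A ∩ B) ∩ C = {29}

A ∩ B ∩ C = {29}


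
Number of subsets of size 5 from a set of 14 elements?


C(n,k) = n! / (k!(n-k)!)
C(14,5) = 14! / (5!9!)
= 2002

C(14,5) = 2002


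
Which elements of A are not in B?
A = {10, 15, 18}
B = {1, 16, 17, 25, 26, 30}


A \ B = elements in A but not in B
A = {10, 15, 18}
B = {1, 16, 17, 25, 26, 30}
Remove from A any elements in B
A \ B = {10, 15, 18}

A \ B = {10, 15, 18}


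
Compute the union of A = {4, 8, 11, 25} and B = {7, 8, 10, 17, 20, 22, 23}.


A ∪ B = all elements in A or B (or both)
A = {4, 8, 11, 25}
B = {7, 8, 10, 17, 20, 22, 23}
A ∪ B = {4, 7, 8, 10, 11, 17, 20, 22, 23, 25}

A ∪ B = {4, 7, 8, 10, 11, 17, 20, 22, 23, 25}


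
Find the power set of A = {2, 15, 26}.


|A| = 3, so |P(A)| = 2^3 = 8
Enumerate subsets by cardinality (0 to 3):
∅, {2}, {15}, {26}, {2, 15}, {2, 26}, {15, 26}, {2, 15, 26}

P(A) has 8 subsets: ∅, {2}, {15}, {26}, {2, 15}, {2, 26}, {15, 26}, {2, 15, 26}


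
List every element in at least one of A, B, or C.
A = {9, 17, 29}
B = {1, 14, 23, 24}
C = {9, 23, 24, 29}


A ∪ B = {1, 9, 14, 17, 23, 24, 29}
(A ∪ B) ∪ C = {1, 9, 14, 17, 23, 24, 29}

A ∪ B ∪ C = {1, 9, 14, 17, 23, 24, 29}


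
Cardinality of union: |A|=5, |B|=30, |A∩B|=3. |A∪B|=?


|A ∪ B| = |A| + |B| - |A ∩ B|
= 5 + 30 - 3
= 32

|A ∪ B| = 32


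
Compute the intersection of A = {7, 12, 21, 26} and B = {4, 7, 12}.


A ∩ B = elements in both A and B
A = {7, 12, 21, 26}
B = {4, 7, 12}
A ∩ B = {7, 12}

A ∩ B = {7, 12}


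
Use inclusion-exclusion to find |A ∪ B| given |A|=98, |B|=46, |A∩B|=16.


|A ∪ B| = |A| + |B| - |A ∩ B|
= 98 + 46 - 16
= 128

|A ∪ B| = 128


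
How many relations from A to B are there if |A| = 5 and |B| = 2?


A relation from A to B is any subset of A × B.
|A × B| = 5 × 2 = 10
# relations = 2^|A × B| = 2^10 = 1024

Number of relations = 1024


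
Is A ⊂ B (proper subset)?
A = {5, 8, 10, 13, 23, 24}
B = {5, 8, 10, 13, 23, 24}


A ⊂ B requires: A ⊆ B AND A ≠ B.
A ⊆ B? Yes
A = B? Yes
A = B, so A is not a PROPER subset.

No, A is not a proper subset of B


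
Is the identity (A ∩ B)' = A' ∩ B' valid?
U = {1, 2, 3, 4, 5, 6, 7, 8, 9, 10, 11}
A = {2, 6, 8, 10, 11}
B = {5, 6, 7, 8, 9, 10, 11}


LHS: A ∩ B = {6, 8, 10, 11}
(A ∩ B)' = U \ (A ∩ B) = {1, 2, 3, 4, 5, 7, 9}
A' = {1, 3, 4, 5, 7, 9}, B' = {1, 2, 3, 4}
Claimed RHS: A' ∩ B' = {1, 3, 4}
Identity is INVALID: LHS = {1, 2, 3, 4, 5, 7, 9} but the RHS claimed here equals {1, 3, 4}. The correct form is (A ∩ B)' = A' ∪ B'.

Identity is invalid: (A ∩ B)' = {1, 2, 3, 4, 5, 7, 9} but A' ∩ B' = {1, 3, 4}. The correct De Morgan law is (A ∩ B)' = A' ∪ B'.


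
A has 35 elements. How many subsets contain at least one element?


Total subsets = 2^n = 2^35 = 34359738368
Non-empty subsets exclude the empty set: 2^n - 1
= 34359738368 - 1
= 34359738367

Number of non-empty subsets = 34359738367


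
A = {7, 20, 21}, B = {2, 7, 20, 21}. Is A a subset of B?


A ⊆ B means every element of A is in B.
All elements of A are in B.
So A ⊆ B.

Yes, A ⊆ B


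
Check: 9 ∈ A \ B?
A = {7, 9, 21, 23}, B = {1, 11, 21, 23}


A = {7, 9, 21, 23}, B = {1, 11, 21, 23}
A \ B = elements in A but not in B
A \ B = {7, 9}
Checking if 9 ∈ A \ B
9 is in A \ B → True

9 ∈ A \ B


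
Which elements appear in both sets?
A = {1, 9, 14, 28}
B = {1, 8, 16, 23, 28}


A ∩ B = elements in both A and B
A = {1, 9, 14, 28}
B = {1, 8, 16, 23, 28}
A ∩ B = {1, 28}

A ∩ B = {1, 28}


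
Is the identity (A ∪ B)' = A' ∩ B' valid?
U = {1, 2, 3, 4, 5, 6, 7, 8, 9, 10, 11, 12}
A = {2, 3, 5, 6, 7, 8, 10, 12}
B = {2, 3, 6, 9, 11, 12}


LHS: A ∪ B = {2, 3, 5, 6, 7, 8, 9, 10, 11, 12}
(A ∪ B)' = U \ (A ∪ B) = {1, 4}
A' = {1, 4, 9, 11}, B' = {1, 4, 5, 7, 8, 10}
Claimed RHS: A' ∩ B' = {1, 4}
Identity is VALID: LHS = RHS = {1, 4} ✓

Identity is valid. (A ∪ B)' = A' ∩ B' = {1, 4}


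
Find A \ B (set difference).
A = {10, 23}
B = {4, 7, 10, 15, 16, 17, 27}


A \ B = elements in A but not in B
A = {10, 23}
B = {4, 7, 10, 15, 16, 17, 27}
Remove from A any elements in B
A \ B = {23}

A \ B = {23}


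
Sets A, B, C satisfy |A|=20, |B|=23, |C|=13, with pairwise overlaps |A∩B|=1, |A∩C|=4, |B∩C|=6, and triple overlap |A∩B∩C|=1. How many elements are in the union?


|A∪B∪C| = |A|+|B|+|C| - |A∩B|-|A∩C|-|B∩C| + |A∩B∩C|
= 20+23+13 - 1-4-6 + 1
= 56 - 11 + 1
= 46

|A ∪ B ∪ C| = 46


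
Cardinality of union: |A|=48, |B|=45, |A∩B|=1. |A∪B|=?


|A ∪ B| = |A| + |B| - |A ∩ B|
= 48 + 45 - 1
= 92

|A ∪ B| = 92


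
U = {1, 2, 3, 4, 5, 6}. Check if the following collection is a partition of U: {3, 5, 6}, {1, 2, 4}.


A partition requires: (1) non-empty parts, (2) pairwise disjoint, (3) union = U
Parts: {3, 5, 6}, {1, 2, 4}
Union of parts: {1, 2, 3, 4, 5, 6}
U = {1, 2, 3, 4, 5, 6}
All non-empty? True
Pairwise disjoint? True
Covers U? True

Yes, valid partition


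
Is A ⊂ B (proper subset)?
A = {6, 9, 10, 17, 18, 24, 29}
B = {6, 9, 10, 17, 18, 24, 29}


A ⊂ B requires: A ⊆ B AND A ≠ B.
A ⊆ B? Yes
A = B? Yes
A = B, so A is not a PROPER subset.

No, A is not a proper subset of B


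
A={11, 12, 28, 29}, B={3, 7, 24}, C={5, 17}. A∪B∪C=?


A ∪ B = {3, 7, 11, 12, 24, 28, 29}
(A ∪ B) ∪ C = {3, 5, 7, 11, 12, 17, 24, 28, 29}

A ∪ B ∪ C = {3, 5, 7, 11, 12, 17, 24, 28, 29}


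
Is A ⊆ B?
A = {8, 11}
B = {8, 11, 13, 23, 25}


A ⊆ B means every element of A is in B.
All elements of A are in B.
So A ⊆ B.

Yes, A ⊆ B


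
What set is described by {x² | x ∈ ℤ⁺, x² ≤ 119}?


Checking each candidate:
Condition: positive perfect squares ≤ 119
Result = {1, 4, 9, 16, 25, 36, 49, 64, 81, 100}

{1, 4, 9, 16, 25, 36, 49, 64, 81, 100}


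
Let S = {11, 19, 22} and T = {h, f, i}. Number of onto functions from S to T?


n = |S| = 3, k = |T| = 3. Surjections via inclusion-exclusion:
S(n,k) = Σ(-1)^i × C(k,i) × (k-i)^n, i=0 to k
i=0: (-1)^0×C(3,0)×3^3 = 27
i=1: (-1)^1×C(3,1)×2^3 = -24
i=2: (-1)^2×C(3,2)×1^3 = 3
i=3: (-1)^3×C(3,3)×0^3 = 0
Total = 6

Number of surjections = 6


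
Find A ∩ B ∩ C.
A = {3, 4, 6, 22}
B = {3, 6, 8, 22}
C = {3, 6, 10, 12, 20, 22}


A ∩ B = {3, 6, 22}
(A ∩ B) ∩ C = {3, 6, 22}

A ∩ B ∩ C = {3, 6, 22}


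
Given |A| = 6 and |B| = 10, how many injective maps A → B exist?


An injection sends each of |A| = 6 inputs to a distinct output in B.
# injections = |B|·(|B|-1)·…·(|B|-|A|+1) = 10! / (10 - 6)!
= 10 × 9 × 8 × 7 × 6 × 5
= 151200

Number of injections = 151200


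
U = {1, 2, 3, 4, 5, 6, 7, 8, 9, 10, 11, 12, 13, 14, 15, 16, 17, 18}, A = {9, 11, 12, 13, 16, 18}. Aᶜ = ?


Aᶜ = U \ A = elements in U but not in A
U = {1, 2, 3, 4, 5, 6, 7, 8, 9, 10, 11, 12, 13, 14, 15, 16, 17, 18}
A = {9, 11, 12, 13, 16, 18}
Aᶜ = {1, 2, 3, 4, 5, 6, 7, 8, 10, 14, 15, 17}

Aᶜ = {1, 2, 3, 4, 5, 6, 7, 8, 10, 14, 15, 17}


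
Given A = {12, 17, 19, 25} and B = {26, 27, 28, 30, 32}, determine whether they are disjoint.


Disjoint means A ∩ B = ∅.
A ∩ B = ∅
A ∩ B = ∅, so A and B are disjoint.

Yes, A and B are disjoint


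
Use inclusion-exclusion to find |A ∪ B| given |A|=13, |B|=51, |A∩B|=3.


|A ∪ B| = |A| + |B| - |A ∩ B|
= 13 + 51 - 3
= 61

|A ∪ B| = 61


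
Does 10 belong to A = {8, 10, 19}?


A = {8, 10, 19}
Checking if 10 is in A
10 is in A → True

10 ∈ A


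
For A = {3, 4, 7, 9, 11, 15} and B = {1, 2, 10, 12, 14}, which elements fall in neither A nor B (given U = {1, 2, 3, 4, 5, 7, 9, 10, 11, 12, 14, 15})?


A = {3, 4, 7, 9, 11, 15}
B = {1, 2, 10, 12, 14}
Region: in neither A nor B (given U = {1, 2, 3, 4, 5, 7, 9, 10, 11, 12, 14, 15})
Elements: {5}

Elements in neither A nor B (given U = {1, 2, 3, 4, 5, 7, 9, 10, 11, 12, 14, 15}): {5}


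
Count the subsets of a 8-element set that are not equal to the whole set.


Total subsets = 2^n = 2^8 = 256
Proper subsets exclude the set itself: 2^n - 1
= 256 - 1
= 255

Number of proper subsets = 255


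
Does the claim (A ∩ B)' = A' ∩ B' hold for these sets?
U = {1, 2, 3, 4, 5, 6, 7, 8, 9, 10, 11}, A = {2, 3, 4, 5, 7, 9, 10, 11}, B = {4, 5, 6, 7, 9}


LHS: A ∩ B = {4, 5, 7, 9}
(A ∩ B)' = U \ (A ∩ B) = {1, 2, 3, 6, 8, 10, 11}
A' = {1, 6, 8}, B' = {1, 2, 3, 8, 10, 11}
Claimed RHS: A' ∩ B' = {1, 8}
Identity is INVALID: LHS = {1, 2, 3, 6, 8, 10, 11} but the RHS claimed here equals {1, 8}. The correct form is (A ∩ B)' = A' ∪ B'.

Identity is invalid: (A ∩ B)' = {1, 2, 3, 6, 8, 10, 11} but A' ∩ B' = {1, 8}. The correct De Morgan law is (A ∩ B)' = A' ∪ B'.


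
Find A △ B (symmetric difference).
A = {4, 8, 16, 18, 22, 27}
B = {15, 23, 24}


A △ B = (A \ B) ∪ (B \ A) = elements in exactly one of A or B
A \ B = {4, 8, 16, 18, 22, 27}
B \ A = {15, 23, 24}
A △ B = {4, 8, 15, 16, 18, 22, 23, 24, 27}

A △ B = {4, 8, 15, 16, 18, 22, 23, 24, 27}


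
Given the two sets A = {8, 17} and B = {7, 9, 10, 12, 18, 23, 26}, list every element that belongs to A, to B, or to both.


A ∪ B = all elements in A or B (or both)
A = {8, 17}
B = {7, 9, 10, 12, 18, 23, 26}
A ∪ B = {7, 8, 9, 10, 12, 17, 18, 23, 26}

A ∪ B = {7, 8, 9, 10, 12, 17, 18, 23, 26}


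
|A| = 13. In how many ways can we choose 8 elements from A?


C(n,k) = n! / (k!(n-k)!)
C(13,8) = 13! / (8!5!)
= 1287

C(13,8) = 1287


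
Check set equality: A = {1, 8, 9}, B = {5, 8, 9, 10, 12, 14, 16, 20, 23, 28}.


Two sets are equal iff they have exactly the same elements.
A = {1, 8, 9}
B = {5, 8, 9, 10, 12, 14, 16, 20, 23, 28}
Differences: {1, 5, 10, 12, 14, 16, 20, 23, 28}
A ≠ B

No, A ≠ B


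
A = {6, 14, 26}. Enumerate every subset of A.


|A| = 3, so |P(A)| = 2^3 = 8
Enumerate subsets by cardinality (0 to 3):
∅, {6}, {14}, {26}, {6, 14}, {6, 26}, {14, 26}, {6, 14, 26}

P(A) has 8 subsets: ∅, {6}, {14}, {26}, {6, 14}, {6, 26}, {14, 26}, {6, 14, 26}


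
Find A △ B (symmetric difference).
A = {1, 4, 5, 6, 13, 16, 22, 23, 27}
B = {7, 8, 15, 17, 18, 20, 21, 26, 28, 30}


A △ B = (A \ B) ∪ (B \ A) = elements in exactly one of A or B
A \ B = {1, 4, 5, 6, 13, 16, 22, 23, 27}
B \ A = {7, 8, 15, 17, 18, 20, 21, 26, 28, 30}
A △ B = {1, 4, 5, 6, 7, 8, 13, 15, 16, 17, 18, 20, 21, 22, 23, 26, 27, 28, 30}

A △ B = {1, 4, 5, 6, 7, 8, 13, 15, 16, 17, 18, 20, 21, 22, 23, 26, 27, 28, 30}


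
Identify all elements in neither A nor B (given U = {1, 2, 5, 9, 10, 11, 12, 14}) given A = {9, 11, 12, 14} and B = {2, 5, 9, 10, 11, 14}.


A = {9, 11, 12, 14}
B = {2, 5, 9, 10, 11, 14}
Region: in neither A nor B (given U = {1, 2, 5, 9, 10, 11, 12, 14})
Elements: {1}

Elements in neither A nor B (given U = {1, 2, 5, 9, 10, 11, 12, 14}): {1}


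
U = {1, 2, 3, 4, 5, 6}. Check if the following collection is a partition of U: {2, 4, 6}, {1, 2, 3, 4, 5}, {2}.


A partition requires: (1) non-empty parts, (2) pairwise disjoint, (3) union = U
Parts: {2, 4, 6}, {1, 2, 3, 4, 5}, {2}
Union of parts: {1, 2, 3, 4, 5, 6}
U = {1, 2, 3, 4, 5, 6}
All non-empty? True
Pairwise disjoint? False
Covers U? True

No, not a valid partition


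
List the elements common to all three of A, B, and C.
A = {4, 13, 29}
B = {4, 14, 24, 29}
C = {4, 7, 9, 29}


A ∩ B = {4, 29}
(A ∩ B) ∩ C = {4, 29}

A ∩ B ∩ C = {4, 29}


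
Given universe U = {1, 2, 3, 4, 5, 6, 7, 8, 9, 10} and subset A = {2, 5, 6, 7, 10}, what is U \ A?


Aᶜ = U \ A = elements in U but not in A
U = {1, 2, 3, 4, 5, 6, 7, 8, 9, 10}
A = {2, 5, 6, 7, 10}
Aᶜ = {1, 3, 4, 8, 9}

Aᶜ = {1, 3, 4, 8, 9}


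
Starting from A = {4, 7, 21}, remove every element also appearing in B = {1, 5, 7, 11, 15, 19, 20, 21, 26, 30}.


A \ B = elements in A but not in B
A = {4, 7, 21}
B = {1, 5, 7, 11, 15, 19, 20, 21, 26, 30}
Remove from A any elements in B
A \ B = {4}

A \ B = {4}


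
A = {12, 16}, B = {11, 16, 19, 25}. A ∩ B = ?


A ∩ B = elements in both A and B
A = {12, 16}
B = {11, 16, 19, 25}
A ∩ B = {16}

A ∩ B = {16}


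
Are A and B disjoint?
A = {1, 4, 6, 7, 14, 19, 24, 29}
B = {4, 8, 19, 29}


Disjoint means A ∩ B = ∅.
A ∩ B = {4, 19, 29}
A ∩ B ≠ ∅, so A and B are NOT disjoint.

No, A and B are not disjoint (A ∩ B = {4, 19, 29})


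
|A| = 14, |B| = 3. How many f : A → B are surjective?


n = |A| = 14, k = |B| = 3. Surjections via inclusion-exclusion:
S(n,k) = Σ(-1)^i × C(k,i) × (k-i)^n, i=0 to k
i=0: (-1)^0×C(3,0)×3^14 = 4782969
i=1: (-1)^1×C(3,1)×2^14 = -49152
i=2: (-1)^2×C(3,2)×1^14 = 3
i=3: (-1)^3×C(3,3)×0^14 = 0
Total = 4733820

Number of surjections = 4733820


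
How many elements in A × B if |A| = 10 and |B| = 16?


|A × B| = |A| × |B|
= 10 × 16
= 160

|A × B| = 160


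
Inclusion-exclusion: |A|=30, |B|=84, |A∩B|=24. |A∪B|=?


|A ∪ B| = |A| + |B| - |A ∩ B|
= 30 + 84 - 24
= 90

|A ∪ B| = 90


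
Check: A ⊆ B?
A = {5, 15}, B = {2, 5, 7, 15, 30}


A ⊆ B means every element of A is in B.
All elements of A are in B.
So A ⊆ B.

Yes, A ⊆ B


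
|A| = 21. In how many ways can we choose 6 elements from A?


C(n,k) = n! / (k!(n-k)!)
C(21,6) = 21! / (6!15!)
= 54264

C(21,6) = 54264


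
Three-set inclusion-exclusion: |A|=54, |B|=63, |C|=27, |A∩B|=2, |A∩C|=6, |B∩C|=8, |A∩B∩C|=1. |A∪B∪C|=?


|A∪B∪C| = |A|+|B|+|C| - |A∩B|-|A∩C|-|B∩C| + |A∩B∩C|
= 54+63+27 - 2-6-8 + 1
= 144 - 16 + 1
= 129

|A ∪ B ∪ C| = 129


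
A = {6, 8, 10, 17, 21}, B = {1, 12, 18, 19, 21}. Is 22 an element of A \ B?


A = {6, 8, 10, 17, 21}, B = {1, 12, 18, 19, 21}
A \ B = elements in A but not in B
A \ B = {6, 8, 10, 17}
Checking if 22 ∈ A \ B
22 is not in A \ B → False

22 ∉ A \ B


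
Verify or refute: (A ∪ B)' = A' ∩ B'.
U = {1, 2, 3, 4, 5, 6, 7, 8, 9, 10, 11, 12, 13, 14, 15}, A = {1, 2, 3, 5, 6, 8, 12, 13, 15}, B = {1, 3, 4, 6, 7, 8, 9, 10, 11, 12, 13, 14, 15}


LHS: A ∪ B = {1, 2, 3, 4, 5, 6, 7, 8, 9, 10, 11, 12, 13, 14, 15}
(A ∪ B)' = U \ (A ∪ B) = ∅
A' = {4, 7, 9, 10, 11, 14}, B' = {2, 5}
Claimed RHS: A' ∩ B' = ∅
Identity is VALID: LHS = RHS = ∅ ✓

Identity is valid. (A ∪ B)' = A' ∩ B' = ∅


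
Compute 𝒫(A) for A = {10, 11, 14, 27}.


|A| = 4, so |P(A)| = 2^4 = 16
Enumerate subsets by cardinality (0 to 4):
∅, {10}, {11}, {14}, {27}, {10, 11}, {10, 14}, {10, 27}, {11, 14}, {11, 27}, {14, 27}, {10, 11, 14}, {10, 11, 27}, {10, 14, 27}, {11, 14, 27}, {10, 11, 14, 27}

P(A) has 16 subsets: ∅, {10}, {11}, {14}, {27}, {10, 11}, {10, 14}, {10, 27}, {11, 14}, {11, 27}, {14, 27}, {10, 11, 14}, {10, 11, 27}, {10, 14, 27}, {11, 14, 27}, {10, 11, 14, 27}


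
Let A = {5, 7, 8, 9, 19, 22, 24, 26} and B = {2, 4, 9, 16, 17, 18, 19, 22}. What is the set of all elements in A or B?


A ∪ B = all elements in A or B (or both)
A = {5, 7, 8, 9, 19, 22, 24, 26}
B = {2, 4, 9, 16, 17, 18, 19, 22}
A ∪ B = {2, 4, 5, 7, 8, 9, 16, 17, 18, 19, 22, 24, 26}

A ∪ B = {2, 4, 5, 7, 8, 9, 16, 17, 18, 19, 22, 24, 26}


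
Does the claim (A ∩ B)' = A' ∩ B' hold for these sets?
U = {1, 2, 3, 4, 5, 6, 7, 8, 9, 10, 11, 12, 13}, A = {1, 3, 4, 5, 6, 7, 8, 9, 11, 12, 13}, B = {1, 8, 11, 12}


LHS: A ∩ B = {1, 8, 11, 12}
(A ∩ B)' = U \ (A ∩ B) = {2, 3, 4, 5, 6, 7, 9, 10, 13}
A' = {2, 10}, B' = {2, 3, 4, 5, 6, 7, 9, 10, 13}
Claimed RHS: A' ∩ B' = {2, 10}
Identity is INVALID: LHS = {2, 3, 4, 5, 6, 7, 9, 10, 13} but the RHS claimed here equals {2, 10}. The correct form is (A ∩ B)' = A' ∪ B'.

Identity is invalid: (A ∩ B)' = {2, 3, 4, 5, 6, 7, 9, 10, 13} but A' ∩ B' = {2, 10}. The correct De Morgan law is (A ∩ B)' = A' ∪ B'.


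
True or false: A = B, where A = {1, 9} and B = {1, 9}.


Two sets are equal iff they have exactly the same elements.
A = {1, 9}
B = {1, 9}
Same elements → A = B

Yes, A = B


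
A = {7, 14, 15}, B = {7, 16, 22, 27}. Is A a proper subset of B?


A ⊂ B requires: A ⊆ B AND A ≠ B.
A ⊆ B? No
A ⊄ B, so A is not a proper subset.

No, A is not a proper subset of B


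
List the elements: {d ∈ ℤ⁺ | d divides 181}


Checking each candidate:
Condition: positive divisors of 181
Result = {1, 181}

{1, 181}


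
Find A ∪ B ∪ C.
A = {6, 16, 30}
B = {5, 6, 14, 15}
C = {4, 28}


A ∪ B = {5, 6, 14, 15, 16, 30}
(A ∪ B) ∪ C = {4, 5, 6, 14, 15, 16, 28, 30}

A ∪ B ∪ C = {4, 5, 6, 14, 15, 16, 28, 30}


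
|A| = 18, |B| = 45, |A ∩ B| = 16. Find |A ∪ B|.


|A ∪ B| = |A| + |B| - |A ∩ B|
= 18 + 45 - 16
= 47

|A ∪ B| = 47


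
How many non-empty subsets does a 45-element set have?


Total subsets = 2^n = 2^45 = 35184372088832
Non-empty subsets exclude the empty set: 2^n - 1
= 35184372088832 - 1
= 35184372088831

Number of non-empty subsets = 35184372088831


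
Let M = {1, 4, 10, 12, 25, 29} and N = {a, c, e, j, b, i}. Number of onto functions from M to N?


n = |M| = 6, k = |N| = 6. Surjections via inclusion-exclusion:
S(n,k) = Σ(-1)^i × C(k,i) × (k-i)^n, i=0 to k
i=0: (-1)^0×C(6,0)×6^6 = 46656
i=1: (-1)^1×C(6,1)×5^6 = -93750
i=2: (-1)^2×C(6,2)×4^6 = 61440
i=3: (-1)^3×C(6,3)×3^6 = -14580
i=4: (-1)^4×C(6,4)×2^6 = 960
i=5: (-1)^5×C(6,5)×1^6 = -6
i=6: (-1)^6×C(6,6)×0^6 = 0
Total = 720

Number of surjections = 720


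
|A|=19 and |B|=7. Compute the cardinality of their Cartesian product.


|A × B| = |A| × |B|
= 19 × 7
= 133

|A × B| = 133


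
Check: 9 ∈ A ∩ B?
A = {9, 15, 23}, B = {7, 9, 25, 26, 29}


A = {9, 15, 23}, B = {7, 9, 25, 26, 29}
A ∩ B = elements in both A and B
A ∩ B = {9}
Checking if 9 ∈ A ∩ B
9 is in A ∩ B → True

9 ∈ A ∩ B


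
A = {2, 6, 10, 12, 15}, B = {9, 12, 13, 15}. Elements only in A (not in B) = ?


A = {2, 6, 10, 12, 15}
B = {9, 12, 13, 15}
Region: only in A (not in B)
Elements: {2, 6, 10}

Elements only in A (not in B): {2, 6, 10}


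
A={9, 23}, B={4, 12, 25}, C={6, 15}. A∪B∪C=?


A ∪ B = {4, 9, 12, 23, 25}
(A ∪ B) ∪ C = {4, 6, 9, 12, 15, 23, 25}

A ∪ B ∪ C = {4, 6, 9, 12, 15, 23, 25}


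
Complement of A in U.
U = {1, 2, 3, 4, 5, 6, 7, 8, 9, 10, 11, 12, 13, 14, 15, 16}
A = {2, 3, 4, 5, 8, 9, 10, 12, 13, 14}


Aᶜ = U \ A = elements in U but not in A
U = {1, 2, 3, 4, 5, 6, 7, 8, 9, 10, 11, 12, 13, 14, 15, 16}
A = {2, 3, 4, 5, 8, 9, 10, 12, 13, 14}
Aᶜ = {1, 6, 7, 11, 15, 16}

Aᶜ = {1, 6, 7, 11, 15, 16}


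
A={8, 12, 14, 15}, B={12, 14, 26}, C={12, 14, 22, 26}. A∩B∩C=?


A ∩ B = {12, 14}
(A ∩ B) ∩ C = {12, 14}

A ∩ B ∩ C = {12, 14}


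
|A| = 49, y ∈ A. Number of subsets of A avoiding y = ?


Subsets of A avoiding y are subsets of A \ {y}, which has 48 elements.
Count = 2^(n-1) = 2^48
= 281474976710656

Number of subsets avoiding y = 281474976710656


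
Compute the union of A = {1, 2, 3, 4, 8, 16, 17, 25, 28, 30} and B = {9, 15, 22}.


A ∪ B = all elements in A or B (or both)
A = {1, 2, 3, 4, 8, 16, 17, 25, 28, 30}
B = {9, 15, 22}
A ∪ B = {1, 2, 3, 4, 8, 9, 15, 16, 17, 22, 25, 28, 30}

A ∪ B = {1, 2, 3, 4, 8, 9, 15, 16, 17, 22, 25, 28, 30}


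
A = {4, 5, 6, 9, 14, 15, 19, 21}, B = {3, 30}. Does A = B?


Two sets are equal iff they have exactly the same elements.
A = {4, 5, 6, 9, 14, 15, 19, 21}
B = {3, 30}
Differences: {3, 4, 5, 6, 9, 14, 15, 19, 21, 30}
A ≠ B

No, A ≠ B


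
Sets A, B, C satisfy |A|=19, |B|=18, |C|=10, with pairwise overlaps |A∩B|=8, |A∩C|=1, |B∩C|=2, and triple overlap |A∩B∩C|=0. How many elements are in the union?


|A∪B∪C| = |A|+|B|+|C| - |A∩B|-|A∩C|-|B∩C| + |A∩B∩C|
= 19+18+10 - 8-1-2 + 0
= 47 - 11 + 0
= 36

|A ∪ B ∪ C| = 36
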